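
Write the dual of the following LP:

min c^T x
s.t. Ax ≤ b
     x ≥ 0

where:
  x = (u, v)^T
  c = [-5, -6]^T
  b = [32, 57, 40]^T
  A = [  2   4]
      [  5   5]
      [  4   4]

Primal min cᵀx s.t. Ax ≤ b, x ≥ 0  →  Dual max −bᵀy s.t. Aᵀy ≥ −c, y ≥ 0.

Maximize: z = -32y1 - 57y2 - 40y3

Subject to:
  2y1 + 5y2 + 4y3 ≥ 5
  4y1 + 5y2 + 4y3 ≥ 6
  y1, y2, y3 ≥ 0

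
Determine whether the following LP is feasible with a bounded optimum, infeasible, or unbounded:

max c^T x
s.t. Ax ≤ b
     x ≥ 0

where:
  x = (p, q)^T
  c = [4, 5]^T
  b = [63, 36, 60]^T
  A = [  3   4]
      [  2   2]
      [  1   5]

Feasible with a bounded optimal solution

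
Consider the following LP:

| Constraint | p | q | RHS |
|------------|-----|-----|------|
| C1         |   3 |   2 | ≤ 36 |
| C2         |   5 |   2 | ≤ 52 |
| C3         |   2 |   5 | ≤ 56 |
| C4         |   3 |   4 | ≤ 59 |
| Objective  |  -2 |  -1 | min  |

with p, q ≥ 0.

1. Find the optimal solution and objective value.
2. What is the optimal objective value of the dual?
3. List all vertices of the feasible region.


1. p = 8, q = 6, z = -22
2. -22
3. (0, 0), (10.4, 0), (8, 6), (6.182, 8.727), (0, 11.2)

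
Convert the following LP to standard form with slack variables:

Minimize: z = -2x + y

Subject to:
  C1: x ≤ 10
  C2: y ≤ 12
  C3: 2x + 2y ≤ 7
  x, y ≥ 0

min z = -2x + y

s.t.
  x + s1 = 10
  y + s2 = 12
  2x + 2y + s3 = 7
  x, y, s1, s2, s3 ≥ 0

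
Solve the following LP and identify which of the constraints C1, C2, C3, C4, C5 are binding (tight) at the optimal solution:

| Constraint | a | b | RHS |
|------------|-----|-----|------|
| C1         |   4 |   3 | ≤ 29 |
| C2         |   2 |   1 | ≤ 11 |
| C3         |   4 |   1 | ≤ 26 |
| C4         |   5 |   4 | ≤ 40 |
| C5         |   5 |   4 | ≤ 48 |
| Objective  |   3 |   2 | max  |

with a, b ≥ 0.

At a = 2, b = 7, compute slack b - a·x for each constraint:
  C1: 29 − 29 = 0  (binding)
  C2: 11 − 11 = 0  (binding)
  C3: 26 − 15 = 11  (slack)
  C4: 40 − 38 = 2  (slack)
  C5: 48 − 38 = 10  (slack)

Optimal: a = 2, b = 7
Binding: C1, C2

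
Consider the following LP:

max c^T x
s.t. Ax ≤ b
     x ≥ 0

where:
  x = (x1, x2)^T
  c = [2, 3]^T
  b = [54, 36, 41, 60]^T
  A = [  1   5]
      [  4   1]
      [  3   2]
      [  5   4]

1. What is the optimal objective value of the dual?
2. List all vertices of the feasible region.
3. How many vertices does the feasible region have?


1. 38
2. (0, 0), (9, 0), (7.636, 5.455), (4, 10), (0, 10.8)
3. 5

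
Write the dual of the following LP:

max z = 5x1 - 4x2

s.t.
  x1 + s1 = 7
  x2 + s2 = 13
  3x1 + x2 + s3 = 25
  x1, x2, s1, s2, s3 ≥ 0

Primal max cᵀx s.t. Ax ≤ b, x ≥ 0  →  Dual min bᵀy s.t. Aᵀy ≥ c, y ≥ 0.

Minimize: z = 7y1 + 13y2 + 25y3

Subject to:
  y1 + 3y3 ≥ 5
  y2 + y3 ≥ -4
  y1, y2, y3 ≥ 0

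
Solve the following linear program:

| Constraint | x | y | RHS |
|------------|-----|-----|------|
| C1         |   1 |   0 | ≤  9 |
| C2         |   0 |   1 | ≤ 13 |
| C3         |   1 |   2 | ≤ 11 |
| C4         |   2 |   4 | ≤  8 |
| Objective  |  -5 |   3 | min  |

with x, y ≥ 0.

Evaluate the objective at each vertex of the feasible region:
  z(0, 0) = 0
  z(4, 0) = -20  ←
  z(0, 2) = 6
The minimum is at x = 4, y = 0.

x = 4, y = 0, z = -20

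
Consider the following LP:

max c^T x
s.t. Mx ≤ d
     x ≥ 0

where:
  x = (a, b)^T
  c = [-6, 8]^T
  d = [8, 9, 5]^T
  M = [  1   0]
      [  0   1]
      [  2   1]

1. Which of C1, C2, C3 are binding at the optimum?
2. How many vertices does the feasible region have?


1. C3
2. 3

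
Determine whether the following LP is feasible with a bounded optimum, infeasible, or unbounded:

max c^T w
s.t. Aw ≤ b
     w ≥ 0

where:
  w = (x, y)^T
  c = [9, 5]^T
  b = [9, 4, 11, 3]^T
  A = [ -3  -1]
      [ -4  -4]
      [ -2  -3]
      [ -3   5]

Unbounded (objective can increase without bound)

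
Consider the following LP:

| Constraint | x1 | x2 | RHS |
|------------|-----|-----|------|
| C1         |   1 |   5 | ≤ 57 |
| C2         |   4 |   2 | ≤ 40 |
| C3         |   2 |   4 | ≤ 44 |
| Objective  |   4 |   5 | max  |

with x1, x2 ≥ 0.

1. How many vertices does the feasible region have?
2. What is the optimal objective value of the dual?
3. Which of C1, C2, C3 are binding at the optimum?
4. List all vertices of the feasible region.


1. 4
2. 64
3. C2, C3
4. (0, 0), (10, 0), (6, 8), (0, 11)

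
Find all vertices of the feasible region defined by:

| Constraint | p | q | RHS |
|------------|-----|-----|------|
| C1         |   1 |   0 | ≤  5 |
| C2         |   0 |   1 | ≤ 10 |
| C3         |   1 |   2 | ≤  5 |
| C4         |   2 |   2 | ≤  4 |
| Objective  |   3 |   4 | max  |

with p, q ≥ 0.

(0, 0), (2, 0), (0, 2)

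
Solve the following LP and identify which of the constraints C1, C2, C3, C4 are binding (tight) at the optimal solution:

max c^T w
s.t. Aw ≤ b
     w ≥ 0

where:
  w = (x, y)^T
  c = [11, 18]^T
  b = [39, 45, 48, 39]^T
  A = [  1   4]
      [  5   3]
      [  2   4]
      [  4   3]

At x = 3, y = 9, compute slack b - a·x for each constraint:
  C1: 39 − 39 = 0  (binding)
  C2: 45 − 42 = 3  (slack)
  C3: 48 − 42 = 6  (slack)
  C4: 39 − 39 = 0  (binding)

Optimal: x = 3, y = 9
Binding: C1, C4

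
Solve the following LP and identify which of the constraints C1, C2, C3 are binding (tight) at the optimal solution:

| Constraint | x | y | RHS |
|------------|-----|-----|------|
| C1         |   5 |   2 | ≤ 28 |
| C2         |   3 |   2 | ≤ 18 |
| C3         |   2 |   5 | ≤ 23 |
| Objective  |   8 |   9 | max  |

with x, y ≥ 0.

At x = 4, y = 3, compute slack b - a·x for each constraint:
  C1: 28 − 26 = 2  (slack)
  C2: 18 − 18 = 0  (binding)
  C3: 23 − 23 = 0  (binding)

Optimal: x = 4, y = 3
Binding: C2, C3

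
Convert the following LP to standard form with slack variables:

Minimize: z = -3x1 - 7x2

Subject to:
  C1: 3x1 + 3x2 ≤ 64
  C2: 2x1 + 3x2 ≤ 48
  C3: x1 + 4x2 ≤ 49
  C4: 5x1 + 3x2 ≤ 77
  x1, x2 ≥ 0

min z = -3x1 - 7x2

s.t.
  3x1 + 3x2 + s1 = 64
  2x1 + 3x2 + s2 = 48
  x1 + 4x2 + s3 = 49
  5x1 + 3x2 + s4 = 77
  x1, x2, s1, s2, s3, s4 ≥ 0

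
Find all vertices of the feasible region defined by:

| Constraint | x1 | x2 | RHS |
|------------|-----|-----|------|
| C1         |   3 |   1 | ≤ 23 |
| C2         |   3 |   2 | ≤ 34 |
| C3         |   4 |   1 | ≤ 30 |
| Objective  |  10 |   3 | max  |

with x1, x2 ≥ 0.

(0, 0), (7.5, 0), (7, 2), (4, 11), (0, 17)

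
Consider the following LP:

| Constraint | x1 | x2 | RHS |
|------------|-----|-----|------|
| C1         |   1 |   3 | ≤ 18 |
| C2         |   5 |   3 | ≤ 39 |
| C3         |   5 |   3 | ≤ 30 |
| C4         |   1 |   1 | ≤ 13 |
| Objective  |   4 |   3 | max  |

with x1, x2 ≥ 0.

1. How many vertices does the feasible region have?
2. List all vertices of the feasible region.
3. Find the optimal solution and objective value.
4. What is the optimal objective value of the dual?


1. 4
2. (0, 0), (6, 0), (3, 5), (0, 6)
3. x1 = 3, x2 = 5, z = 27
4. 27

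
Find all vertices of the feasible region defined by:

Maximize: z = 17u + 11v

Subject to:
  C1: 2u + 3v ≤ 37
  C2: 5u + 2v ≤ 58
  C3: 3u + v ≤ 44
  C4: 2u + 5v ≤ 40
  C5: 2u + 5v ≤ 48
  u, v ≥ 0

(0, 0), (11.6, 0), (10, 4), (0, 8)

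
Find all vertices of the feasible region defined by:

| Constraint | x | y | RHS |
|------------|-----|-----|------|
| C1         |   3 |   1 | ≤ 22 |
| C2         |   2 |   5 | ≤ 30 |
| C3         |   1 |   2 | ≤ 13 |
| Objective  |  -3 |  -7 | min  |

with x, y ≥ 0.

(0, 0), (7.333, 0), (6.2, 3.4), (5, 4), (0, 6)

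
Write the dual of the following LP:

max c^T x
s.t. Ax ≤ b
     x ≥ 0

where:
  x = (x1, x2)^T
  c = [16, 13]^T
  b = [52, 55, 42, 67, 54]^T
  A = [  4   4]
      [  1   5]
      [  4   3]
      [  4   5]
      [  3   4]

Primal max cᵀx s.t. Ax ≤ b, x ≥ 0  →  Dual min bᵀy s.t. Aᵀy ≥ c, y ≥ 0.

Minimize: z = 52y1 + 55y2 + 42y3 + 67y4 + 54y5

Subject to:
  4y1 + y2 + 4y3 + 4y4 + 3y5 ≥ 16
  4y1 + 5y2 + 3y3 + 5y4 + 4y5 ≥ 13
  y1, y2, y3, y4, y5 ≥ 0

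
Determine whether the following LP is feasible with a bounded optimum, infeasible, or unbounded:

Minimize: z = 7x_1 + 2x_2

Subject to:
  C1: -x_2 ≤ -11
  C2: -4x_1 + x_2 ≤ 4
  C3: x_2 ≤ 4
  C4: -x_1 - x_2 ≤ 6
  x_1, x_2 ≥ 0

Infeasible (no feasible solution exists)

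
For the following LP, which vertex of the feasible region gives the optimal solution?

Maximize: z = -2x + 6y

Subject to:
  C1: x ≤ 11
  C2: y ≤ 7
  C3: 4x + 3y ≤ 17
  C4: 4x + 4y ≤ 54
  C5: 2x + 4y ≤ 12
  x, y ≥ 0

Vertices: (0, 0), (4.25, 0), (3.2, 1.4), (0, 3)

Evaluate the objective at each vertex of the feasible region:
  z(0, 0) = 0
  z(4.25, 0) = -8.5
  z(3.2, 1.4) = 2
  z(0, 3) = 18  ←
The maximum is at x = 0, y = 3.

(0, 3)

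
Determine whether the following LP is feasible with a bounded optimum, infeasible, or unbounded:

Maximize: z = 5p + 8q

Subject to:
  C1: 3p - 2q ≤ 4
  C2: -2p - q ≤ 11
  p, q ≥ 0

Unbounded (objective can increase without bound)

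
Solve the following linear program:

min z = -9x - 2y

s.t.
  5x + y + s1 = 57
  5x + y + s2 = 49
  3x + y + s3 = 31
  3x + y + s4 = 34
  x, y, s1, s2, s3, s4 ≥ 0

Evaluate the objective at each vertex of the feasible region:
  z(0, 0) = 0
  z(9.8, 0) = -88.2
  z(9, 4) = -89  ←
  z(0, 31) = -62
The minimum is at x = 9, y = 4.

x = 9, y = 4, z = -89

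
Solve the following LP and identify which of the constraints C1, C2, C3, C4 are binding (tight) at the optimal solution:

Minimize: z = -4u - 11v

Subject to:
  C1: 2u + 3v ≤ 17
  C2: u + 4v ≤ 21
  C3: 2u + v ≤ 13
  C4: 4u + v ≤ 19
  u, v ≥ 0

At u = 1, v = 5, compute slack b - a·x for each constraint:
  C1: 17 − 17 = 0  (binding)
  C2: 21 − 21 = 0  (binding)
  C3: 13 − 7 = 6  (slack)
  C4: 19 − 9 = 10  (slack)

Optimal: u = 1, v = 5
Binding: C1, C2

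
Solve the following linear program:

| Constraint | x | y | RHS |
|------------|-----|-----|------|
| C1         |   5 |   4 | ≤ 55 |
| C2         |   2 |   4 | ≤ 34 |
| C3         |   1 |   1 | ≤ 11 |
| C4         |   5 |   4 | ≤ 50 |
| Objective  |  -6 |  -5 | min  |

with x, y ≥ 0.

Evaluate the objective at each vertex of the feasible region:
  z(0, 0) = 0
  z(10, 0) = -60
  z(6, 5) = -61  ←
  z(5, 6) = -60
  z(0, 8.5) = -42.5
The minimum is at x = 6, y = 5.

x = 6, y = 5, z = -61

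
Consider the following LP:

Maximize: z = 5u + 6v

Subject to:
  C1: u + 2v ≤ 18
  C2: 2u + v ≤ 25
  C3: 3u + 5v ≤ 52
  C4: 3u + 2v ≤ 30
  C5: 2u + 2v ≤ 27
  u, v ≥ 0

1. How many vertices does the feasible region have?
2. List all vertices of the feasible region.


1. 4
2. (0, 0), (10, 0), (6, 6), (0, 9)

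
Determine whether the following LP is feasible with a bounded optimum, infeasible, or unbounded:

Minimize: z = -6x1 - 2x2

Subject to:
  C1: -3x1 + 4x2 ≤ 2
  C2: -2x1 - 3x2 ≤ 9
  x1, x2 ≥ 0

Unbounded (objective can decrease without bound)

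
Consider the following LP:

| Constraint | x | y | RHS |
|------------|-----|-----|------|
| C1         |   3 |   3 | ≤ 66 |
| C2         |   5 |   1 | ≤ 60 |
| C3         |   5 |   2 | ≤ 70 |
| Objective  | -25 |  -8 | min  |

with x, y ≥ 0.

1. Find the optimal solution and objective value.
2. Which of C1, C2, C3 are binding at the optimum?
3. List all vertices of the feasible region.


1. x = 10, y = 10, z = -330
2. C2, C3
3. (0, 0), (12, 0), (10, 10), (8.667, 13.33), (0, 22)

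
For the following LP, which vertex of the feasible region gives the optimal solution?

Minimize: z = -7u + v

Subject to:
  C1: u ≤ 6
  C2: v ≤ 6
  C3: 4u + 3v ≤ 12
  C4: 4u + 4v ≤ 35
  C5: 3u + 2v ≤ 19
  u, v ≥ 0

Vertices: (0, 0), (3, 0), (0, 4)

Evaluate the objective at each vertex of the feasible region:
  z(0, 0) = 0
  z(3, 0) = -21  ←
  z(0, 4) = 4
The minimum is at u = 3, v = 0.

(3, 0)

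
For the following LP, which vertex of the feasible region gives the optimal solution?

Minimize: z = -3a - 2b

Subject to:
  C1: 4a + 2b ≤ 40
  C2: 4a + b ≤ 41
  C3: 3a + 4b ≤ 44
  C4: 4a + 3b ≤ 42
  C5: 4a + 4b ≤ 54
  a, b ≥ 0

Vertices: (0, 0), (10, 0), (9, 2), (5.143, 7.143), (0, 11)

Evaluate the objective at each vertex of the feasible region:
  z(0, 0) = 0
  z(10, 0) = -30
  z(9, 2) = -31  ←
  z(5.143, 7.143) = -29.71
  z(0, 11) = -22
The minimum is at a = 9, b = 2.

(9, 2)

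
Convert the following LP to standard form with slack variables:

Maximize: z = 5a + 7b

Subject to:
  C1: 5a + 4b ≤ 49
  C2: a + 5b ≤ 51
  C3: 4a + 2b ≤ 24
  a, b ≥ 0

max z = 5a + 7b

s.t.
  5a + 4b + s1 = 49
  a + 5b + s2 = 51
  4a + 2b + s3 = 24
  a, b, s1, s2, s3 ≥ 0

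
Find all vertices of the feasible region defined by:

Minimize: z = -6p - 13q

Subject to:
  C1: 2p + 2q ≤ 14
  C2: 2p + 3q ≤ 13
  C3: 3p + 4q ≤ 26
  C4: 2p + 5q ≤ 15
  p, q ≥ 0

(0, 0), (6.5, 0), (5, 1), (0, 3)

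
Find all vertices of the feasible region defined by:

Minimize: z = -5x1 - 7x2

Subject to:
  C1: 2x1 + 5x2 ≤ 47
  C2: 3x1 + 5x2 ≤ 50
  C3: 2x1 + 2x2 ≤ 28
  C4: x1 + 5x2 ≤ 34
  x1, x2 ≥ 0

(0, 0), (14, 0), (10, 4), (8, 5.2), (0, 6.8)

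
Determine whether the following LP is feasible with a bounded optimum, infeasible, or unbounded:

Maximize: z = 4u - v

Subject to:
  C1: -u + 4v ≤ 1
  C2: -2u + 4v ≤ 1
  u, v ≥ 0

Unbounded (objective can increase without bound)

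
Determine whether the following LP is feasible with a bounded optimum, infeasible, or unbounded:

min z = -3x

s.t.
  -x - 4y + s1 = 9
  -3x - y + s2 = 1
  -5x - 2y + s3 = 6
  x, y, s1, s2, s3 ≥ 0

Unbounded (objective can decrease without bound)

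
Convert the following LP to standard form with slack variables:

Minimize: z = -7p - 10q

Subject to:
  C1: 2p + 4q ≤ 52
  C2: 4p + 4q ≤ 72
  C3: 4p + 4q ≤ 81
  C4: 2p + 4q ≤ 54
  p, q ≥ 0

min z = -7p - 10q

s.t.
  2p + 4q + s1 = 52
  4p + 4q + s2 = 72
  4p + 4q + s3 = 81
  2p + 4q + s4 = 54
  p, q, s1, s2, s3, s4 ≥ 0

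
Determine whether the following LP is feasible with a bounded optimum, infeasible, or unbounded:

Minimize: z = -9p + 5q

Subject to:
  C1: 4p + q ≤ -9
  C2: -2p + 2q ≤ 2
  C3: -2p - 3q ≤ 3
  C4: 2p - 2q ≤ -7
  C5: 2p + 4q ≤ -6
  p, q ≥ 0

Infeasible (no feasible solution exists)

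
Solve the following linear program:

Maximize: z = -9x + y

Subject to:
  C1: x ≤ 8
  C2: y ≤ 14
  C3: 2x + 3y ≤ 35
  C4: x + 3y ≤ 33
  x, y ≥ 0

Evaluate the objective at each vertex of the feasible region:
  z(0, 0) = 0
  z(8, 0) = -72
  z(8, 6.333) = -65.67
  z(2, 10.33) = -7.667
  z(0, 11) = 11  ←
The maximum is at x = 0, y = 11.

x = 0, y = 11, z = 11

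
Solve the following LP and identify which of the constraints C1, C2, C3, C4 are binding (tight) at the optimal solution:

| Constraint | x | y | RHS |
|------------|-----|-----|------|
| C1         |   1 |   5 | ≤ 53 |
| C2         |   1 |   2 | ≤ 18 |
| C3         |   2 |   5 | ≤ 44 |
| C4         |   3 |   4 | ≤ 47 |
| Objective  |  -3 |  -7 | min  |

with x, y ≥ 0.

At x = 2, y = 8, compute slack b - a·x for each constraint:
  C1: 53 − 42 = 11  (slack)
  C2: 18 − 18 = 0  (binding)
  C3: 44 − 44 = 0  (binding)
  C4: 47 − 38 = 9  (slack)

Optimal: x = 2, y = 8
Binding: C2, C3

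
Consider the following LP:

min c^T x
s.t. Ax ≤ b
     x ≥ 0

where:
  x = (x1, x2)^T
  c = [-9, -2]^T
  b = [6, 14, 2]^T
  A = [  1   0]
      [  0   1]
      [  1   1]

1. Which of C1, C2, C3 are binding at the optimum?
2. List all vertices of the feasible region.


1. C3
2. (0, 0), (2, 0), (0, 2)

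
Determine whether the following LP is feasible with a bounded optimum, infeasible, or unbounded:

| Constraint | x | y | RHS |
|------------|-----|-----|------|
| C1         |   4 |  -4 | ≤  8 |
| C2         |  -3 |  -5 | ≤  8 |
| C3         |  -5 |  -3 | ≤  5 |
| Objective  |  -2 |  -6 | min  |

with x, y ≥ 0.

Unbounded (objective can decrease without bound)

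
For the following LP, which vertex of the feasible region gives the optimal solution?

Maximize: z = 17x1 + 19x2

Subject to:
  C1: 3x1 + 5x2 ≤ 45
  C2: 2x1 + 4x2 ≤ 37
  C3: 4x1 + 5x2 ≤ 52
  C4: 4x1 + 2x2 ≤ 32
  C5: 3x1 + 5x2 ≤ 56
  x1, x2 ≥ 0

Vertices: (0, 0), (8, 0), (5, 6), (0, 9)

Evaluate the objective at each vertex of the feasible region:
  z(0, 0) = 0
  z(8, 0) = 136
  z(5, 6) = 199  ←
  z(0, 9) = 171
The maximum is at x1 = 5, x2 = 6.

(5, 6)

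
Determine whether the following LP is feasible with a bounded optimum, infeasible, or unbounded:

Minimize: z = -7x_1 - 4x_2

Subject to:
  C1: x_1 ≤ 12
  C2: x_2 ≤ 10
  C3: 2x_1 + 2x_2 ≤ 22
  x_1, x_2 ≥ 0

Feasible with a bounded optimal solution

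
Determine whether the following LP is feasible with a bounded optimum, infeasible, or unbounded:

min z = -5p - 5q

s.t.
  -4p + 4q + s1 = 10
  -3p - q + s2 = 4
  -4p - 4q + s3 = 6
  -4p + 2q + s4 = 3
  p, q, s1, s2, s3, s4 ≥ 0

Unbounded (objective can decrease without bound)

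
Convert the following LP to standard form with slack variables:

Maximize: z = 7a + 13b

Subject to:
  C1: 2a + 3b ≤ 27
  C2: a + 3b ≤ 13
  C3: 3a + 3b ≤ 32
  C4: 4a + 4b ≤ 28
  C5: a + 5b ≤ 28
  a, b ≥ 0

max z = 7a + 13b

s.t.
  2a + 3b + s1 = 27
  a + 3b + s2 = 13
  3a + 3b + s3 = 32
  4a + 4b + s4 = 28
  a + 5b + s5 = 28
  a, b, s1, s2, s3, s4, s5 ≥ 0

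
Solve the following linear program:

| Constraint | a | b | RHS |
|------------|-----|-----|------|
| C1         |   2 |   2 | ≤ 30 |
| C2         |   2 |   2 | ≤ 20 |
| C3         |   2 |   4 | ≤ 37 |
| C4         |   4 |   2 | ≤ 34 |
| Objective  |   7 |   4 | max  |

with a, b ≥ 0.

Evaluate the objective at each vertex of the feasible region:
  z(0, 0) = 0
  z(8.5, 0) = 59.5
  z(7, 3) = 61  ←
  z(1.5, 8.5) = 44.5
  z(0, 9.25) = 37
The maximum is at a = 7, b = 3.

a = 7, b = 3, z = 61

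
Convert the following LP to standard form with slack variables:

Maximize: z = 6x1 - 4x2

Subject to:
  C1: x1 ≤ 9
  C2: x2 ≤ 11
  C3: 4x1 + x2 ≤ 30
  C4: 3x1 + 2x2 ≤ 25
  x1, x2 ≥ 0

max z = 6x1 - 4x2

s.t.
  x1 + s1 = 9
  x2 + s2 = 11
  4x1 + x2 + s3 = 30
  3x1 + 2x2 + s4 = 25
  x1, x2, s1, s2, s3, s4 ≥ 0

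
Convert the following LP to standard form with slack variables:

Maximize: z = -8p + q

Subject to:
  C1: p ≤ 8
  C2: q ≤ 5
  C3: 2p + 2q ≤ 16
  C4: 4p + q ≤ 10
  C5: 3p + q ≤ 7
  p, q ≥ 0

max z = -8p + q

s.t.
  p + s1 = 8
  q + s2 = 5
  2p + 2q + s3 = 16
  4p + q + s4 = 10
  3p + q + s5 = 7
  p, q, s1, s2, s3, s4, s5 ≥ 0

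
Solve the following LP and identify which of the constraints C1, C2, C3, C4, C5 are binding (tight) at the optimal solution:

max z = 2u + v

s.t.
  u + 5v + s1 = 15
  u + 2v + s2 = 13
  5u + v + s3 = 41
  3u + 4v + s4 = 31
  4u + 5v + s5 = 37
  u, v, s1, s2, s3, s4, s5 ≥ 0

At u = 8, v = 1, compute slack b - a·x for each constraint:
  C1: 15 − 13 = 2  (slack)
  C2: 13 − 10 = 3  (slack)
  C3: 41 − 41 = 0  (binding)
  C4: 31 − 28 = 3  (slack)
  C5: 37 − 37 = 0  (binding)

Optimal: u = 8, v = 1
Binding: C3, C5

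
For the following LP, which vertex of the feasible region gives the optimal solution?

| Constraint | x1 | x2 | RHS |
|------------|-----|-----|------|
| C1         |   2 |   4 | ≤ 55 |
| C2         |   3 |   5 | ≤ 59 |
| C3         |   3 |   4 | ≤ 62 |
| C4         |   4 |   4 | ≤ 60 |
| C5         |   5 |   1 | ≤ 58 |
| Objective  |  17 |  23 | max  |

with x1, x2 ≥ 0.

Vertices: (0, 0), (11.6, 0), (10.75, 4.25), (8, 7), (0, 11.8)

Evaluate the objective at each vertex of the feasible region:
  z(0, 0) = 0
  z(11.6, 0) = 197.2
  z(10.75, 4.25) = 280.5
  z(8, 7) = 297  ←
  z(0, 11.8) = 271.4
The maximum is at x1 = 8, x2 = 7.

(8, 7)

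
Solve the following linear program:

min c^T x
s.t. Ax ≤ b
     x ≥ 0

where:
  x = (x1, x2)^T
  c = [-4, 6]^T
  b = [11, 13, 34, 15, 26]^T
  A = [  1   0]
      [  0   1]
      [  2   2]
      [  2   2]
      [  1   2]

Evaluate the objective at each vertex of the feasible region:
  z(0, 0) = 0
  z(7.5, 0) = -30  ←
  z(0, 7.5) = 45
The minimum is at x1 = 7.5, x2 = 0.

x1 = 7.5, x2 = 0, z = -30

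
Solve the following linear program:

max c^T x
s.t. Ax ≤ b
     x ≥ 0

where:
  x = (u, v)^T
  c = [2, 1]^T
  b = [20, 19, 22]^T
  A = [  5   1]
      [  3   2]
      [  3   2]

Evaluate the objective at each vertex of the feasible region:
  z(0, 0) = 0
  z(4, 0) = 8
  z(3, 5) = 11  ←
  z(0, 9.5) = 9.5
The maximum is at u = 3, v = 5.

u = 3, v = 5, z = 11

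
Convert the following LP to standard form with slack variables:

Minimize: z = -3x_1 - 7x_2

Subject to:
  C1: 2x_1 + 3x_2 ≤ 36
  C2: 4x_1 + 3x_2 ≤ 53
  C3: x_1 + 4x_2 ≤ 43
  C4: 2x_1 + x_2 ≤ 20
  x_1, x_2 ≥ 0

min z = -3x_1 - 7x_2

s.t.
  2x_1 + 3x_2 + s1 = 36
  4x_1 + 3x_2 + s2 = 53
  x_1 + 4x_2 + s3 = 43
  2x_1 + x_2 + s4 = 20
  x_1, x_2, s1, s2, s3, s4 ≥ 0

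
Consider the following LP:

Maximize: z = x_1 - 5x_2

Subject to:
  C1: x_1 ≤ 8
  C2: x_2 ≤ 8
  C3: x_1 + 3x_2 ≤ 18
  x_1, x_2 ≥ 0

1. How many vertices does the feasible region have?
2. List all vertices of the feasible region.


1. 4
2. (0, 0), (8, 0), (8, 3.333), (0, 6)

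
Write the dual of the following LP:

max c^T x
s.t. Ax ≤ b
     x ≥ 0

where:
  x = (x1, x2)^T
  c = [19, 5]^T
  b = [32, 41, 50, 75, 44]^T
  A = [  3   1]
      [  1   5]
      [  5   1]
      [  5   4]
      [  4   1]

Primal max cᵀx s.t. Ax ≤ b, x ≥ 0  →  Dual min bᵀy s.t. Aᵀy ≥ c, y ≥ 0.

Minimize: z = 32y1 + 41y2 + 50y3 + 75y4 + 44y5

Subject to:
  3y1 + y2 + 5y3 + 5y4 + 4y5 ≥ 19
  y1 + 5y2 + y3 + 4y4 + y5 ≥ 5
  y1, y2, y3, y4, y5 ≥ 0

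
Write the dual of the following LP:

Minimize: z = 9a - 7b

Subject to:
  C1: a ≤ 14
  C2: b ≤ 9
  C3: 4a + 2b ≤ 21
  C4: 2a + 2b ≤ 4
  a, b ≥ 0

Primal min cᵀx s.t. Ax ≤ b, x ≥ 0  →  Dual max −bᵀy s.t. Aᵀy ≥ −c, y ≥ 0.

Maximize: z = -14y1 - 9y2 - 21y3 - 4y4

Subject to:
  y1 + 4y3 + 2y4 ≥ -9
  y2 + 2y3 + 2y4 ≥ 7
  y1, y2, y3, y4 ≥ 0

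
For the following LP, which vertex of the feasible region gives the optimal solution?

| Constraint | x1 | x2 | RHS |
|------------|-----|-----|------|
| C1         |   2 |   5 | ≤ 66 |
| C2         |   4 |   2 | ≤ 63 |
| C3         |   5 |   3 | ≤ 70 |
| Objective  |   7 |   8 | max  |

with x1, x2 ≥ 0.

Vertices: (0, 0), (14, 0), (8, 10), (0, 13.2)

Evaluate the objective at each vertex of the feasible region:
  z(0, 0) = 0
  z(14, 0) = 98
  z(8, 10) = 136  ←
  z(0, 13.2) = 105.6
The maximum is at x1 = 8, x2 = 10.

(8, 10)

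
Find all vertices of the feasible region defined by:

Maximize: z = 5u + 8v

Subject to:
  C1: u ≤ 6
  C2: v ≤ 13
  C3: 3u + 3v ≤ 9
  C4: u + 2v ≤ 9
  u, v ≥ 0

(0, 0), (3, 0), (0, 3)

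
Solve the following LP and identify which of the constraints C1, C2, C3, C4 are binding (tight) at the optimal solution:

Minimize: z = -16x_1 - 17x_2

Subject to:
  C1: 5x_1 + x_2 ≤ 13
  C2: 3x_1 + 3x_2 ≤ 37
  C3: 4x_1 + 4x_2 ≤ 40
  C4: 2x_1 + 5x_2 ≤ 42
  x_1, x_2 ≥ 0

At x_1 = 1, x_2 = 8, compute slack b - a·x for each constraint:
  C1: 13 − 13 = 0  (binding)
  C2: 37 − 27 = 10  (slack)
  C3: 40 − 36 = 4  (slack)
  C4: 42 − 42 = 0  (binding)

Optimal: x_1 = 1, x_2 = 8
Binding: C1, C4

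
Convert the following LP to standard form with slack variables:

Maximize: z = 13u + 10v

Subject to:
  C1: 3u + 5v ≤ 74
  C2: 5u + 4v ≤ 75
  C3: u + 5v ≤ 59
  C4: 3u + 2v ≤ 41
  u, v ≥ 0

max z = 13u + 10v

s.t.
  3u + 5v + s1 = 74
  5u + 4v + s2 = 75
  u + 5v + s3 = 59
  3u + 2v + s4 = 41
  u, v, s1, s2, s3, s4 ≥ 0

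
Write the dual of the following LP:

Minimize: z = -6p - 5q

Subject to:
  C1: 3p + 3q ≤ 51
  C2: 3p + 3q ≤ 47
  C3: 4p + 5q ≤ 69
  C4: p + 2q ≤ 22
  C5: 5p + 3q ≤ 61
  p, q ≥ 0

Primal min cᵀx s.t. Ax ≤ b, x ≥ 0  →  Dual max −bᵀy s.t. Aᵀy ≥ −c, y ≥ 0.

Maximize: z = -51y1 - 47y2 - 69y3 - 22y4 - 61y5

Subject to:
  3y1 + 3y2 + 4y3 + y4 + 5y5 ≥ 6
  3y1 + 3y2 + 5y3 + 2y4 + 3y5 ≥ 5
  y1, y2, y3, y4, y5 ≥ 0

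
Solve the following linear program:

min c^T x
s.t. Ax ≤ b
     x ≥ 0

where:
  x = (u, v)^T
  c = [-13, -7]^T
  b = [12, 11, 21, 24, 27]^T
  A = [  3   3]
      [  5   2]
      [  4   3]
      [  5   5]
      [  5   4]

Evaluate the objective at each vertex of the feasible region:
  z(0, 0) = 0
  z(2.2, 0) = -28.6
  z(1, 3) = -34  ←
  z(0, 4) = -28
The minimum is at u = 1, v = 3.

u = 1, v = 3, z = -34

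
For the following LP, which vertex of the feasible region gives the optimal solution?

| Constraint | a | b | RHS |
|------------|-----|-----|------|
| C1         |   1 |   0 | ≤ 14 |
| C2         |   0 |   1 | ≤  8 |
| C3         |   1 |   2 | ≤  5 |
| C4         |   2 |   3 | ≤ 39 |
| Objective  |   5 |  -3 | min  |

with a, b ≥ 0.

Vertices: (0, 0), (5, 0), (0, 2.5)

Evaluate the objective at each vertex of the feasible region:
  z(0, 0) = 0
  z(5, 0) = 25
  z(0, 2.5) = -7.5  ←
The minimum is at a = 0, b = 2.5.

(0, 2.5)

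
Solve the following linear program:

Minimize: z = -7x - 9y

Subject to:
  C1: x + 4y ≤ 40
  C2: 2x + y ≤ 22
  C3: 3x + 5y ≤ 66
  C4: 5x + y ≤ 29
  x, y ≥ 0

Evaluate the objective at each vertex of the feasible region:
  z(0, 0) = 0
  z(5.8, 0) = -40.6
  z(4, 9) = -109  ←
  z(0, 10) = -90
The minimum is at x = 4, y = 9.

x = 4, y = 9, z = -109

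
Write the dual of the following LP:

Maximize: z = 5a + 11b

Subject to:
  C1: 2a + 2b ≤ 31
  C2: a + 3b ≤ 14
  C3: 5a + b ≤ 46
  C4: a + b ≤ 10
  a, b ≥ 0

Primal max cᵀx s.t. Ax ≤ b, x ≥ 0  →  Dual min bᵀy s.t. Aᵀy ≥ c, y ≥ 0.

Minimize: z = 31y1 + 14y2 + 46y3 + 10y4

Subject to:
  2y1 + y2 + 5y3 + y4 ≥ 5
  2y1 + 3y2 + y3 + y4 ≥ 11
  y1, y2, y3, y4 ≥ 0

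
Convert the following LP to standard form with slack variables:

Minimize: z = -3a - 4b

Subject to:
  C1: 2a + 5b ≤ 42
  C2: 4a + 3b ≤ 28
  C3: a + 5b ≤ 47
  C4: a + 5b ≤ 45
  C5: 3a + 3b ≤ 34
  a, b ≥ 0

min z = -3a - 4b

s.t.
  2a + 5b + s1 = 42
  4a + 3b + s2 = 28
  a + 5b + s3 = 47
  a + 5b + s4 = 45
  3a + 3b + s5 = 34
  a, b, s1, s2, s3, s4, s5 ≥ 0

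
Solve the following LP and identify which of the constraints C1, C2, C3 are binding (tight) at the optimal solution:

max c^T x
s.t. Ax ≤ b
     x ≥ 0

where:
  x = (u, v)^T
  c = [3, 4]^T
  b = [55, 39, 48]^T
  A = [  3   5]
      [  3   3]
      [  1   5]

At u = 5, v = 8, compute slack b - a·x for each constraint:
  C1: 55 − 55 = 0  (binding)
  C2: 39 − 39 = 0  (binding)
  C3: 48 − 45 = 3  (slack)

Optimal: u = 5, v = 8
Binding: C1, C2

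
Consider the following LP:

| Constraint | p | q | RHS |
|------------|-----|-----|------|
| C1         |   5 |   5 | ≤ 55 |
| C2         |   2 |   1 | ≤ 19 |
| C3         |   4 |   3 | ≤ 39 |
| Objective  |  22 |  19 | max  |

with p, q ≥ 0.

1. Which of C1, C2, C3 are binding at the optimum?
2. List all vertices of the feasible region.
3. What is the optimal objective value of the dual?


1. C1, C3
2. (0, 0), (9.5, 0), (9, 1), (6, 5), (0, 11)
3. 227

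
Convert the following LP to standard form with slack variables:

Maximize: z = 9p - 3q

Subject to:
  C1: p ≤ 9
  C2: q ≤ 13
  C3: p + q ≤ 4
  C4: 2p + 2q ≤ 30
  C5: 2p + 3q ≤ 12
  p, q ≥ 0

max z = 9p - 3q

s.t.
  p + s1 = 9
  q + s2 = 13
  p + q + s3 = 4
  2p + 2q + s4 = 30
  2p + 3q + s5 = 12
  p, q, s1, s2, s3, s4, s5 ≥ 0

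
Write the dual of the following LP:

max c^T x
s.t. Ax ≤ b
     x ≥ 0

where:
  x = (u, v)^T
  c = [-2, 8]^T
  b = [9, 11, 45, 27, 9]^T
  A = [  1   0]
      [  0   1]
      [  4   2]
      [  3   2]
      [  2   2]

Primal max cᵀx s.t. Ax ≤ b, x ≥ 0  →  Dual min bᵀy s.t. Aᵀy ≥ c, y ≥ 0.

Minimize: z = 9y1 + 11y2 + 45y3 + 27y4 + 9y5

Subject to:
  y1 + 4y3 + 3y4 + 2y5 ≥ -2
  y2 + 2y3 + 2y4 + 2y5 ≥ 8
  y1, y2, y3, y4, y5 ≥ 0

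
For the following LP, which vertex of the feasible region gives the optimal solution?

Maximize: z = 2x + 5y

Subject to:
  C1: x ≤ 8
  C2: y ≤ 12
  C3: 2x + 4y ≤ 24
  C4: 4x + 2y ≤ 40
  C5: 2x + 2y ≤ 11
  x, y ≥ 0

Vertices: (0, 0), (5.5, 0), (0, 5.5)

Evaluate the objective at each vertex of the feasible region:
  z(0, 0) = 0
  z(5.5, 0) = 11
  z(0, 5.5) = 27.5  ←
The maximum is at x = 0, y = 5.5.

(0, 5.5)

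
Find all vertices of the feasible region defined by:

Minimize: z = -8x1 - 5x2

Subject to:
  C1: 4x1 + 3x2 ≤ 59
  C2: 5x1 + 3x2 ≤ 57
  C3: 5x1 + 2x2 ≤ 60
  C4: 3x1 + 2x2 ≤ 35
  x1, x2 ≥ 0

(0, 0), (11.4, 0), (9, 4), (0, 17.5)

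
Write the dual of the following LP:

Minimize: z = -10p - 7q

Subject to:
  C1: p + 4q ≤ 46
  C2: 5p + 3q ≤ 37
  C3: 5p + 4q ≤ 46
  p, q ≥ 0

Primal min cᵀx s.t. Ax ≤ b, x ≥ 0  →  Dual max −bᵀy s.t. Aᵀy ≥ −c, y ≥ 0.

Maximize: z = -46y1 - 37y2 - 46y3

Subject to:
  y1 + 5y2 + 5y3 ≥ 10
  4y1 + 3y2 + 4y3 ≥ 7
  y1, y2, y3 ≥ 0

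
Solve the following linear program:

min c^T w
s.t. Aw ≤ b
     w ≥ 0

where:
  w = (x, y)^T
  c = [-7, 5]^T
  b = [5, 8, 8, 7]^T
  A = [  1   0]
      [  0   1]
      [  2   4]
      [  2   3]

Evaluate the objective at each vertex of the feasible region:
  z(0, 0) = 0
  z(3.5, 0) = -24.5  ←
  z(2, 1) = -9
  z(0, 2) = 10
The minimum is at x = 3.5, y = 0.

x = 3.5, y = 0, z = -24.5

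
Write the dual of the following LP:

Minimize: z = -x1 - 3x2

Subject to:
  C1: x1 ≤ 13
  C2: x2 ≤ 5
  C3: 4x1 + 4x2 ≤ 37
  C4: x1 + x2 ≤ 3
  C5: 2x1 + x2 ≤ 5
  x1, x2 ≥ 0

Primal min cᵀx s.t. Ax ≤ b, x ≥ 0  →  Dual max −bᵀy s.t. Aᵀy ≥ −c, y ≥ 0.

Maximize: z = -13y1 - 5y2 - 37y3 - 3y4 - 5y5

Subject to:
  y1 + 4y3 + y4 + 2y5 ≥ 1
  y2 + 4y3 + y4 + y5 ≥ 3
  y1, y2, y3, y4, y5 ≥ 0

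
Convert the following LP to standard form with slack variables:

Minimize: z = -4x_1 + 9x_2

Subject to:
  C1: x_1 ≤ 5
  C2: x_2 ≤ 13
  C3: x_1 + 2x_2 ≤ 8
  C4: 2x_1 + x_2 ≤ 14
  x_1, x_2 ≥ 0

min z = -4x_1 + 9x_2

s.t.
  x_1 + s1 = 5
  x_2 + s2 = 13
  x_1 + 2x_2 + s3 = 8
  2x_1 + x_2 + s4 = 14
  x_1, x_2, s1, s2, s3, s4 ≥ 0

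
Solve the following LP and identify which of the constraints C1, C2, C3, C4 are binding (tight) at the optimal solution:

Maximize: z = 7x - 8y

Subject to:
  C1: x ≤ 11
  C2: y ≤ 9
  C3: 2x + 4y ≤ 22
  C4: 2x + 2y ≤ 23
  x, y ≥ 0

At x = 11, y = 0, compute slack b - a·x for each constraint:
  C1: 11 − 11 = 0  (binding)
  C2: 9 − 0 = 9  (slack)
  C3: 22 − 22 = 0  (binding)
  C4: 23 − 22 = 1  (slack)

Optimal: x = 11, y = 0
Binding: C1, C3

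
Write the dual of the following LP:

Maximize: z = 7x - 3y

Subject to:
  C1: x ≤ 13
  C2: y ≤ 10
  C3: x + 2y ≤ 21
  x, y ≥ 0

Primal max cᵀx s.t. Ax ≤ b, x ≥ 0  →  Dual min bᵀy s.t. Aᵀy ≥ c, y ≥ 0.

Minimize: z = 13y1 + 10y2 + 21y3

Subject to:
  y1 + y3 ≥ 7
  y2 + 2y3 ≥ -3
  y1, y2, y3 ≥ 0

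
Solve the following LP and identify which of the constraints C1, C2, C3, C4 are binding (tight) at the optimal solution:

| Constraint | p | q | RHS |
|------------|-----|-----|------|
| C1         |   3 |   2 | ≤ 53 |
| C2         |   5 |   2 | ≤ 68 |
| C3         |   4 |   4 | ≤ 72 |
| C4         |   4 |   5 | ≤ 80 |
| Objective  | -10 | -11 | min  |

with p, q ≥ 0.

At p = 10, q = 8, compute slack b - a·x for each constraint:
  C1: 53 − 46 = 7  (slack)
  C2: 68 − 66 = 2  (slack)
  C3: 72 − 72 = 0  (binding)
  C4: 80 − 80 = 0  (binding)

Optimal: p = 10, q = 8
Binding: C3, C4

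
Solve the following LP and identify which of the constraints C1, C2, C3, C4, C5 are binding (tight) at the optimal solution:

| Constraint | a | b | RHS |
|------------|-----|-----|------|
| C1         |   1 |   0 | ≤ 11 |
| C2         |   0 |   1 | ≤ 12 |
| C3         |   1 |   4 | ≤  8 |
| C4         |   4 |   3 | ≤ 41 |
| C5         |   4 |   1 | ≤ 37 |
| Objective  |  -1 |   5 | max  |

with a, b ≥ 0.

At a = 0, b = 2, compute slack b - a·x for each constraint:
  C1: 11 − 0 = 11  (slack)
  C2: 12 − 2 = 10  (slack)
  C3: 8 − 8 = 0  (binding)
  C4: 41 − 6 = 35  (slack)
  C5: 37 − 2 = 35  (slack)

Optimal: a = 0, b = 2
Binding: C3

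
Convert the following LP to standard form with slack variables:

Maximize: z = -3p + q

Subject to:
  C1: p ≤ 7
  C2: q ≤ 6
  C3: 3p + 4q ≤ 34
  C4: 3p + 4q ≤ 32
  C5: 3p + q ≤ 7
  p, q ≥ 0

max z = -3p + q

s.t.
  p + s1 = 7
  q + s2 = 6
  3p + 4q + s3 = 34
  3p + 4q + s4 = 32
  3p + q + s5 = 7
  p, q, s1, s2, s3, s4, s5 ≥ 0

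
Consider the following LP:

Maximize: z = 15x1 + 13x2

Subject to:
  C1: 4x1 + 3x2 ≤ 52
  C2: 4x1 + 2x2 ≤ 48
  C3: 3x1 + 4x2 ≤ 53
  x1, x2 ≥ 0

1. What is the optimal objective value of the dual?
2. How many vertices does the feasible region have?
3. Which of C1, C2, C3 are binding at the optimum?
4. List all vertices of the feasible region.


1. 209
2. 5
3. C1, C3
4. (0, 0), (12, 0), (10, 4), (7, 8), (0, 13.25)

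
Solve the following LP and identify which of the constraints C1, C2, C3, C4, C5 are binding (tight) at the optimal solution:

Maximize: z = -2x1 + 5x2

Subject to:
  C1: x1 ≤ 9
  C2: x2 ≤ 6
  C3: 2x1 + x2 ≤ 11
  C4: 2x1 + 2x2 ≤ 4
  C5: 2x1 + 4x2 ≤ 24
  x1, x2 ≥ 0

At x1 = 0, x2 = 2, compute slack b - a·x for each constraint:
  C1: 9 − 0 = 9  (slack)
  C2: 6 − 2 = 4  (slack)
  C3: 11 − 2 = 9  (slack)
  C4: 4 − 4 = 0  (binding)
  C5: 24 − 8 = 16  (slack)

Optimal: x1 = 0, x2 = 2
Binding: C4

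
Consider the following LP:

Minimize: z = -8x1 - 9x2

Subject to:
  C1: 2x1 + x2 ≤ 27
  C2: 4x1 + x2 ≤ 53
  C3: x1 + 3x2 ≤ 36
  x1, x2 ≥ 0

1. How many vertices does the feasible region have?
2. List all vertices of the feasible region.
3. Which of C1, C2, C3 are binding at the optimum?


1. 5
2. (0, 0), (13.25, 0), (13, 1), (9, 9), (0, 12)
3. C1, C3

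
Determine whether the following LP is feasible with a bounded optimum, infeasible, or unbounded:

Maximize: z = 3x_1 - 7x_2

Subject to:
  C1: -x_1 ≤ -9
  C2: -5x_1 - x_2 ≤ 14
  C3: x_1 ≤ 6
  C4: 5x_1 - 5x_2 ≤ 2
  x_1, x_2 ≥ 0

Infeasible (no feasible solution exists)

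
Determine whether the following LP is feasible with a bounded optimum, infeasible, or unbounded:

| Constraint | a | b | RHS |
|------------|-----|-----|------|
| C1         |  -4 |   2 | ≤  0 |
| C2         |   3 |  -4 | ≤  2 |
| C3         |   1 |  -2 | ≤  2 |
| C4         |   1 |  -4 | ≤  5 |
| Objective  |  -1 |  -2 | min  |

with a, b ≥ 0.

Unbounded (objective can decrease without bound)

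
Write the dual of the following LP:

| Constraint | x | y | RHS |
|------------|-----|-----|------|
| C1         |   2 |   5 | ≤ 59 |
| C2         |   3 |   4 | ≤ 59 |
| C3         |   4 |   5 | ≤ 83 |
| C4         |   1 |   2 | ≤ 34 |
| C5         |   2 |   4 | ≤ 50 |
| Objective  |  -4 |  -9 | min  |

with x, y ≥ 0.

Primal min cᵀx s.t. Ax ≤ b, x ≥ 0  →  Dual max −bᵀy s.t. Aᵀy ≥ −c, y ≥ 0.

Maximize: z = -59y1 - 59y2 - 83y3 - 34y4 - 50y5

Subject to:
  2y1 + 3y2 + 4y3 + y4 + 2y5 ≥ 4
  5y1 + 4y2 + 5y3 + 2y4 + 4y5 ≥ 9
  y1, y2, y3, y4, y5 ≥ 0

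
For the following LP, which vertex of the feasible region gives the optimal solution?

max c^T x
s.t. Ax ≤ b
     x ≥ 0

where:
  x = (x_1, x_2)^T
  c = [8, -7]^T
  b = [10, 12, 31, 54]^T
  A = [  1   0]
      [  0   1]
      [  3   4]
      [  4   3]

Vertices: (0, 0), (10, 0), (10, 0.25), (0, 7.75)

Evaluate the objective at each vertex of the feasible region:
  z(0, 0) = 0
  z(10, 0) = 80  ←
  z(10, 0.25) = 78.25
  z(0, 7.75) = -54.25
The maximum is at x_1 = 10, x_2 = 0.

(10, 0)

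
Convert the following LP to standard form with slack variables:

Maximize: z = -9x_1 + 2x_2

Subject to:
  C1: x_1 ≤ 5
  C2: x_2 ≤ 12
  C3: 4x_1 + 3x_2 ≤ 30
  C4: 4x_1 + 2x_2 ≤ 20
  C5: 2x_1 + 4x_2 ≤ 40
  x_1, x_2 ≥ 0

max z = -9x_1 + 2x_2

s.t.
  x_1 + s1 = 5
  x_2 + s2 = 12
  4x_1 + 3x_2 + s3 = 30
  4x_1 + 2x_2 + s4 = 20
  2x_1 + 4x_2 + s5 = 40
  x_1, x_2, s1, s2, s3, s4, s5 ≥ 0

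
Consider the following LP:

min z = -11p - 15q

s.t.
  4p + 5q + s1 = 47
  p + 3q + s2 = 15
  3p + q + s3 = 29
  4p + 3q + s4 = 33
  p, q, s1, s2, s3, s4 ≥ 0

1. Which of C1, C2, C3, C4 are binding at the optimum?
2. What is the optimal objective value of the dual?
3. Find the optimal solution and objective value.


1. C2, C4
2. -111
3. p = 6, q = 3, z = -111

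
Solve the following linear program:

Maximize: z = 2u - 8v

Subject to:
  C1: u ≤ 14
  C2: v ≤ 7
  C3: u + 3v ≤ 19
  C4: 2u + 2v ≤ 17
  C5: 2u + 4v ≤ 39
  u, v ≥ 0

Evaluate the objective at each vertex of the feasible region:
  z(0, 0) = 0
  z(8.5, 0) = 17  ←
  z(3.25, 5.25) = -35.5
  z(0, 6.333) = -50.67
The maximum is at u = 8.5, v = 0.

u = 8.5, v = 0, z = 17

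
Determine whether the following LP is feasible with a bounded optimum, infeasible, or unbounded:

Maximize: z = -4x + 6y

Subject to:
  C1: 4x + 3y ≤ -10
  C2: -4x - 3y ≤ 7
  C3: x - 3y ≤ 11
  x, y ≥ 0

Infeasible (no feasible solution exists)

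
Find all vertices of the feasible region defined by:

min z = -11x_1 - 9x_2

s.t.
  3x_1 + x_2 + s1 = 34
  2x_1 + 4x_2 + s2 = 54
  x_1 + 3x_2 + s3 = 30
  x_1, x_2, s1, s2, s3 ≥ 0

(0, 0), (11.33, 0), (9, 7), (0, 10)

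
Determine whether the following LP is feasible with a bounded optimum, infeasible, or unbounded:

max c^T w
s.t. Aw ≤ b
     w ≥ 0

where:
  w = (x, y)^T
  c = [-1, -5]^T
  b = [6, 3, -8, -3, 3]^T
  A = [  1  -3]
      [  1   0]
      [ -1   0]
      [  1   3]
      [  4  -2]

Infeasible (no feasible solution exists)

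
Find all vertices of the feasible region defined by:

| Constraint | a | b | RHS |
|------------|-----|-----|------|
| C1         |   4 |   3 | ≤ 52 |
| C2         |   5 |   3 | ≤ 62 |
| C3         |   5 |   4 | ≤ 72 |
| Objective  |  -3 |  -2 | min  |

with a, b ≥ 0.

(0, 0), (12.4, 0), (10, 4), (0, 17.33)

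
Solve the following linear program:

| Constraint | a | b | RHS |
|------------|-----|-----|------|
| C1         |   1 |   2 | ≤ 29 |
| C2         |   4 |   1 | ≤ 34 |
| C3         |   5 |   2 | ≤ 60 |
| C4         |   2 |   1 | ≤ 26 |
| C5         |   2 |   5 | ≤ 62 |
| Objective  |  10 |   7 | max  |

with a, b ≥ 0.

Evaluate the objective at each vertex of the feasible region:
  z(0, 0) = 0
  z(8.5, 0) = 85
  z(6, 10) = 130  ←
  z(0, 12.4) = 86.8
The maximum is at a = 6, b = 10.

a = 6, b = 10, z = 130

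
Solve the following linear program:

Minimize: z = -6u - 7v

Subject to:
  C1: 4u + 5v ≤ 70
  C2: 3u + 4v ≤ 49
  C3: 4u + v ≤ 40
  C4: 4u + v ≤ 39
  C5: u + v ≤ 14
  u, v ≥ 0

Evaluate the objective at each vertex of the feasible region:
  z(0, 0) = 0
  z(9.75, 0) = -58.5
  z(8.333, 5.667) = -89.67
  z(7, 7) = -91  ←
  z(0, 12.25) = -85.75
The minimum is at u = 7, v = 7.

u = 7, v = 7, z = -91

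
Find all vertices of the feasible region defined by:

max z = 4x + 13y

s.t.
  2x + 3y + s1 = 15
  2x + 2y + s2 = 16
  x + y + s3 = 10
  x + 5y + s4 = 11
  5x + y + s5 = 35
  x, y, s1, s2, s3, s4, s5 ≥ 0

(0, 0), (7, 0), (6.923, 0.3846), (6, 1), (0, 2.2)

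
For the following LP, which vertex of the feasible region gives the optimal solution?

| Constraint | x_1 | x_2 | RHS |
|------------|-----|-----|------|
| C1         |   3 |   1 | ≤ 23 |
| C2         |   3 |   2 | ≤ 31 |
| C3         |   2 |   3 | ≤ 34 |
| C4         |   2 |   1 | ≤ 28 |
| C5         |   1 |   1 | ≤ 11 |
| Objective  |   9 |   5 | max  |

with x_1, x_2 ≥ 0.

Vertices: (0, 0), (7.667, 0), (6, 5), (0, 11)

Evaluate the objective at each vertex of the feasible region:
  z(0, 0) = 0
  z(7.667, 0) = 69
  z(6, 5) = 79  ←
  z(0, 11) = 55
The maximum is at x_1 = 6, x_2 = 5.

(6, 5)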